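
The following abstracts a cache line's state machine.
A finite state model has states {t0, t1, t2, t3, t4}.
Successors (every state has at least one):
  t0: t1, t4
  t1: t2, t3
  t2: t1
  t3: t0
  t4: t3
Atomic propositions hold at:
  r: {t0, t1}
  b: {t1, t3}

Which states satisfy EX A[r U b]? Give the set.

A[r U b]: least fixpoint, start Z0 = Sat(b) = {t1, t3}, add states in Sat(r) with every successor in Z. Already a fixed point.
Sat(A[r U b]) = {t1, t3}
Sat(EX A[r U b]) = {s : some successor in {t1, t3}} = {t0, t1, t2, t4}

{t0, t1, t2, t4}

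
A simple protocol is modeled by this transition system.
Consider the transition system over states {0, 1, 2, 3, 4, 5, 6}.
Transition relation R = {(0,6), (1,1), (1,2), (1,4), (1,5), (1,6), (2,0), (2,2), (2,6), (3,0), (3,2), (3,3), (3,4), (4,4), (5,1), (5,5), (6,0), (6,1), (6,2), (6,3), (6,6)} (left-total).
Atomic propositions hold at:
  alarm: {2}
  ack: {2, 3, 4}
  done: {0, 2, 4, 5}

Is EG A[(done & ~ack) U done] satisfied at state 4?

Yes

Sat(~ack) = {0, 1, 5, 6}
Sat(done & ~ack) = {0, 5}
A[(done & ~ack) U done]: least fixpoint, start Z0 = Sat(done) = {0, 2, 4, 5}, add states in Sat(done & ~ack) with every successor in Z. Already a fixed point.
Sat(A[(done & ~ack) U done]) = {0, 2, 4, 5}
EG A[(done & ~ack) U done]: greatest fixpoint, start Z0 = {0, 2, 4, 5}, keep only states in Sat with some successor in Z. Z1 = {2, 4, 5}; fixed.
Sat(EG A[(done & ~ack) U done]) = {2, 4, 5}
4 ∈ Sat(EG A[(done & ~ack) U done]) = {2, 4, 5}, so the formula holds at 4.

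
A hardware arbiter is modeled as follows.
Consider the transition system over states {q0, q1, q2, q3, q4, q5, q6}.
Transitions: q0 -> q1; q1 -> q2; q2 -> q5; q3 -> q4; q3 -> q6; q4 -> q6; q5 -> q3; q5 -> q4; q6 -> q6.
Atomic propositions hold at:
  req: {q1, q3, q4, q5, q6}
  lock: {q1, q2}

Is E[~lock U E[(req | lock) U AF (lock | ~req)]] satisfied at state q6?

Sat(~lock) = {q0, q3, q4, q5, q6}
Sat(req | lock) = {q1, q2, q3, q4, q5, q6}
Sat(~req) = {q0, q2}
Sat(lock | ~req) = {q0, q1, q2}
AF (lock | ~req): least fixpoint, start Z0 = {q0, q1, q2}, add states with every successor in Z. Already a fixed point.
Sat(AF (lock | ~req)) = {q0, q1, q2}
E[(req | lock) U AF (lock | ~req)]: least fixpoint, start Z0 = Sat(AF (lock | ~req)) = {q0, q1, q2}, add states in Sat(req | lock) with some successor in Z. Already a fixed point.
Sat(E[(req | lock) U AF (lock | ~req)]) = {q0, q1, q2}
E[~lock U E[(req | lock) U AF (lock | ~req)]]: least fixpoint, start Z0 = Sat(E[(req | lock) U AF (lock | ~req)]) = {q0, q1, q2}, add states in Sat(~lock) with some successor in Z. Already a fixed point.
Sat(E[~lock U E[(req | lock) U AF (lock | ~req)]]) = {q0, q1, q2}
q6 ∉ Sat(E[~lock U E[(req | lock) U AF (lock | ~req)]]) = {q0, q1, q2}, so the formula does not hold at q6.

No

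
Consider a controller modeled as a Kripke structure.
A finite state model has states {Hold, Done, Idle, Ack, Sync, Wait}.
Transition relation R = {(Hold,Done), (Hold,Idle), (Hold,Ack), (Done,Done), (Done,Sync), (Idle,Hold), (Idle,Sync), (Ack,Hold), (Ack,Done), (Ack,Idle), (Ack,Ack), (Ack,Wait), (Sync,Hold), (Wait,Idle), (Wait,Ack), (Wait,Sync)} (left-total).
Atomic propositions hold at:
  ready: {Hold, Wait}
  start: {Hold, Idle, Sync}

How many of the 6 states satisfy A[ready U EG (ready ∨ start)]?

Sat(ready ∨ start) = {Hold, Idle, Sync, Wait}
EG (ready ∨ start): greatest fixpoint, start Z0 = {Hold, Idle, Sync, Wait}, keep only states in Sat with some successor in Z. Already a fixed point.
Sat(EG (ready ∨ start)) = {Hold, Idle, Sync, Wait}
A[ready U EG (ready ∨ start)]: least fixpoint, start Z0 = Sat(EG (ready ∨ start)) = {Hold, Idle, Sync, Wait}, add states in Sat(ready) with every successor in Z. Already a fixed point.
Sat(A[ready U EG (ready ∨ start)]) = {Hold, Idle, Sync, Wait}
|Sat(A[ready U EG (ready ∨ start)])| = |{Hold, Idle, Sync, Wait}| = 4.

4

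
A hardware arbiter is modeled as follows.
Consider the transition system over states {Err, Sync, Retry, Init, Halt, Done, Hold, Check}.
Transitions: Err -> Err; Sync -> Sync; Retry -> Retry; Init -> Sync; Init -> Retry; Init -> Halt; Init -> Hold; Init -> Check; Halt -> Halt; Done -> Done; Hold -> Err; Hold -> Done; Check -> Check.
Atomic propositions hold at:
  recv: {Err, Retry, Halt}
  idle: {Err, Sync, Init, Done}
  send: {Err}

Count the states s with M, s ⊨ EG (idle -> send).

5

Sat(idle -> send) = {Err, Retry, Halt, Hold, Check}
EG (idle -> send): greatest fixpoint, start Z0 = {Err, Retry, Halt, Hold, Check}, keep only states in Sat with some successor in Z. Already a fixed point.
Sat(EG (idle -> send)) = {Err, Retry, Halt, Hold, Check}
|Sat(EG (idle -> send))| = |{Err, Retry, Halt, Hold, Check}| = 5.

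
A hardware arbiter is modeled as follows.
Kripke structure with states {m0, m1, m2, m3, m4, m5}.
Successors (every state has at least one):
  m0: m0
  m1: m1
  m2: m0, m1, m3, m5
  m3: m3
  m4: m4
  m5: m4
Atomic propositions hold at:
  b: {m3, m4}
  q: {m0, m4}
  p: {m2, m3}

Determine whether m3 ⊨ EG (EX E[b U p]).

Yes

E[b U p]: least fixpoint, start Z0 = Sat(p) = {m2, m3}, add states in Sat(b) with some successor in Z. Already a fixed point.
Sat(E[b U p]) = {m2, m3}
Sat(EX E[b U p]) = {s : some successor in {m2, m3}} = {m2, m3}
EG (EX E[b U p]): greatest fixpoint, start Z0 = {m2, m3}, keep only states in Sat with some successor in Z. Already a fixed point.
Sat(EG (EX E[b U p])) = {m2, m3}
m3 ∈ Sat(EG (EX E[b U p])) = {m2, m3}, so the formula holds at m3.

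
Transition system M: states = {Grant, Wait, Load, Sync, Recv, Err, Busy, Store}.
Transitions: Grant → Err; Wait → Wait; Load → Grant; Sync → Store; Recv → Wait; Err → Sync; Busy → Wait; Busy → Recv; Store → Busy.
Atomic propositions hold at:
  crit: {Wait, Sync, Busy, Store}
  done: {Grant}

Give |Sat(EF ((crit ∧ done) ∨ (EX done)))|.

Sat(crit ∧ done) = ∅
Sat(EX done) = {s : some successor in {Grant}} = {Load}
Sat((crit ∧ done) ∨ (EX done)) = {Load}
EF ((crit ∧ done) ∨ (EX done)): least fixpoint, start Z0 = {Load}, add states with some successor in Z. Already a fixed point.
Sat(EF ((crit ∧ done) ∨ (EX done))) = {Load}
|Sat(EF ((crit ∧ done) ∨ (EX done)))| = |{Load}| = 1.

1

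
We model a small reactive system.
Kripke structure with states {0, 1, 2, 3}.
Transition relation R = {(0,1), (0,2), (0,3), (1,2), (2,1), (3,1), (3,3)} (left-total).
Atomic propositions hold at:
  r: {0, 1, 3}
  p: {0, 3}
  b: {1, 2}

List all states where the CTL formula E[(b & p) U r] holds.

Sat(b & p) = ∅
E[(b & p) U r]: least fixpoint, start Z0 = Sat(r) = {0, 1, 3}, add states in Sat(b & p) with some successor in Z. Already a fixed point.
Sat(E[(b & p) U r]) = {0, 1, 3}

{0, 1, 3}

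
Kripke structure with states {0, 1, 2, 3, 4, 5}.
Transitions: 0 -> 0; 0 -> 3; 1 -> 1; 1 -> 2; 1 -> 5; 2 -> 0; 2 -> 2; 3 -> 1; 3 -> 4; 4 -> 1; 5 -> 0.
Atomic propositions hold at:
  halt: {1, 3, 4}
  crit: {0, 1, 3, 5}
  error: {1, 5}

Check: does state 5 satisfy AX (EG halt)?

No

EG halt: greatest fixpoint, start Z0 = {1, 3, 4}, keep only states in Sat with some successor in Z. Already a fixed point.
Sat(EG halt) = {1, 3, 4}
Sat(AX (EG halt)) = {s : every successor in {1, 3, 4}} = {3, 4}
5 ∉ Sat(AX (EG halt)) = {3, 4}, so the formula does not hold at 5.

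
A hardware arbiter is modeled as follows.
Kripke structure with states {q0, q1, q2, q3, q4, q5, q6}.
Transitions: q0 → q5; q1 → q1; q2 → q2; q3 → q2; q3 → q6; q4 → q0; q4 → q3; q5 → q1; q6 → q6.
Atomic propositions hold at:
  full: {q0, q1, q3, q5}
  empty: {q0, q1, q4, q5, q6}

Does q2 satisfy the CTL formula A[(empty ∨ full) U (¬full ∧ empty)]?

Sat(empty ∨ full) = {q0, q1, q3, q4, q5, q6}
Sat(¬full) = {q2, q4, q6}
Sat(¬full ∧ empty) = {q4, q6}
A[(empty ∨ full) U (¬full ∧ empty)]: least fixpoint, start Z0 = Sat((¬full ∧ empty)) = {q4, q6}, add states in Sat(empty ∨ full) with every successor in Z. Already a fixed point.
Sat(A[(empty ∨ full) U (¬full ∧ empty)]) = {q4, q6}
q2 ∉ Sat(A[(empty ∨ full) U (¬full ∧ empty)]) = {q4, q6}, so the formula does not hold at q2.

No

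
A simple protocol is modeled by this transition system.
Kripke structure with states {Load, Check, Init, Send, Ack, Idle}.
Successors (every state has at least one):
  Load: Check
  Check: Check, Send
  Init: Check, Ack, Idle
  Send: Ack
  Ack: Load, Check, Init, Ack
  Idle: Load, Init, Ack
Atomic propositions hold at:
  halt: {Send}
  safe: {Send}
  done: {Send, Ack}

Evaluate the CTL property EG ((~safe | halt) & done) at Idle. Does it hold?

No

Sat(~safe) = {Load, Check, Init, Ack, Idle}
Sat(~safe | halt) = {Load, Check, Init, Send, Ack, Idle}
Sat((~safe | halt) & done) = {Send, Ack}
EG ((~safe | halt) & done): greatest fixpoint, start Z0 = {Send, Ack}, keep only states in Sat with some successor in Z. Already a fixed point.
Sat(EG ((~safe | halt) & done)) = {Send, Ack}
Idle ∉ Sat(EG ((~safe | halt) & done)) = {Send, Ack}, so the formula does not hold at Idle.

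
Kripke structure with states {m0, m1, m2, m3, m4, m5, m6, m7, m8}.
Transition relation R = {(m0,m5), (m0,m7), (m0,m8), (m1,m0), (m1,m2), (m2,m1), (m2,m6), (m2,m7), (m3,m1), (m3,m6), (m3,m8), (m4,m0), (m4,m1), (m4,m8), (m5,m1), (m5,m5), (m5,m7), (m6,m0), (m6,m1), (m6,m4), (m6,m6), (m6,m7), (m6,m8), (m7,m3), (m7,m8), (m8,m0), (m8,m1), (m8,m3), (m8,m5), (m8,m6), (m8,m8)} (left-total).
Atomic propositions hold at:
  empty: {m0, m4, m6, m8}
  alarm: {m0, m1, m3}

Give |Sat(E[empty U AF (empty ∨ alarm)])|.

Sat(empty ∨ alarm) = {m0, m1, m3, m4, m6, m8}
AF (empty ∨ alarm): least fixpoint, start Z0 = {m0, m1, m3, m4, m6, m8}, add states with every successor in Z. Z1 = {m0, m1, m3, m4, m6, m7, m8}; Z2 = {m0, m1, m2, m3, m4, m6, m7, m8}; fixed.
Sat(AF (empty ∨ alarm)) = {m0, m1, m2, m3, m4, m6, m7, m8}
E[empty U AF (empty ∨ alarm)]: least fixpoint, start Z0 = Sat(AF (empty ∨ alarm)) = {m0, m1, m2, m3, m4, m6, m7, m8}, add states in Sat(empty) with some successor in Z. Already a fixed point.
Sat(E[empty U AF (empty ∨ alarm)]) = {m0, m1, m2, m3, m4, m6, m7, m8}
|Sat(E[empty U AF (empty ∨ alarm)])| = |{m0, m1, m2, m3, m4, m6, m7, m8}| = 8.

8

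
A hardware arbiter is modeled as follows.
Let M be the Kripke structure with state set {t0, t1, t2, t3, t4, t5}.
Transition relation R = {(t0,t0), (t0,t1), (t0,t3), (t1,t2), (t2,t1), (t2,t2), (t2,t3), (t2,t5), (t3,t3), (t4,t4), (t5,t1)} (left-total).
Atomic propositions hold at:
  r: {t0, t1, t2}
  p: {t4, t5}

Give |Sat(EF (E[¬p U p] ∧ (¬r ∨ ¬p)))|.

5

Sat(¬p) = {t0, t1, t2, t3}
E[¬p U p]: least fixpoint, start Z0 = Sat(p) = {t4, t5}, add states in Sat(¬p) with some successor in Z. Z1 = {t2, t4, t5}; Z2 = {t1, t2, t4, t5}; Z3 = {t0, t1, t2, t4, t5}; fixed.
Sat(E[¬p U p]) = {t0, t1, t2, t4, t5}
Sat(¬r) = {t3, t4, t5}
Sat(¬r ∨ ¬p) = {t0, t1, t2, t3, t4, t5}
Sat(E[¬p U p] ∧ (¬r ∨ ¬p)) = {t0, t1, t2, t4, t5}
EF (E[¬p U p] ∧ (¬r ∨ ¬p)): least fixpoint, start Z0 = {t0, t1, t2, t4, t5}, add states with some successor in Z. Already a fixed point.
Sat(EF (E[¬p U p] ∧ (¬r ∨ ¬p))) = {t0, t1, t2, t4, t5}
|Sat(EF (E[¬p U p] ∧ (¬r ∨ ¬p)))| = |{t0, t1, t2, t4, t5}| = 5.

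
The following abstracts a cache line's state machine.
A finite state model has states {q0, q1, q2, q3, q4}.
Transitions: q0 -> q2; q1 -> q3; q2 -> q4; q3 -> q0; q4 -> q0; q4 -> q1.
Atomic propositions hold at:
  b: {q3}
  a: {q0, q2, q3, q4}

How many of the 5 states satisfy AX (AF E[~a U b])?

1

Sat(~a) = {q1}
E[~a U b]: least fixpoint, start Z0 = Sat(b) = {q3}, add states in Sat(~a) with some successor in Z. Z1 = {q1, q3}; fixed.
Sat(E[~a U b]) = {q1, q3}
AF E[~a U b]: least fixpoint, start Z0 = {q1, q3}, add states with every successor in Z. Already a fixed point.
Sat(AF E[~a U b]) = {q1, q3}
Sat(AX (AF E[~a U b])) = {s : every successor in {q1, q3}} = {q1}
|Sat(AX (AF E[~a U b]))| = |{q1}| = 1.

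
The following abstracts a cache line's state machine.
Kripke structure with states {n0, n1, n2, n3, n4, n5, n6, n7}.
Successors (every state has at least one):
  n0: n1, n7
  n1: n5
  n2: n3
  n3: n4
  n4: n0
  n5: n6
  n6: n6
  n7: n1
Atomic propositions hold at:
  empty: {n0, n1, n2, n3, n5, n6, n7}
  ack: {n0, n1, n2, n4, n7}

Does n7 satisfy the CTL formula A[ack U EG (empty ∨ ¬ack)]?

Yes

Sat(¬ack) = {n3, n5, n6}
Sat(empty ∨ ¬ack) = {n0, n1, n2, n3, n5, n6, n7}
EG (empty ∨ ¬ack): greatest fixpoint, start Z0 = {n0, n1, n2, n3, n5, n6, n7}, keep only states in Sat with some successor in Z. Z1 = {n0, n1, n2, n5, n6, n7}; Z2 = {n0, n1, n5, n6, n7}; fixed.
Sat(EG (empty ∨ ¬ack)) = {n0, n1, n5, n6, n7}
A[ack U EG (empty ∨ ¬ack)]: least fixpoint, start Z0 = Sat(EG (empty ∨ ¬ack)) = {n0, n1, n5, n6, n7}, add states in Sat(ack) with every successor in Z. Z1 = {n0, n1, n4, n5, n6, n7}; fixed.
Sat(A[ack U EG (empty ∨ ¬ack)]) = {n0, n1, n4, n5, n6, n7}
n7 ∈ Sat(A[ack U EG (empty ∨ ¬ack)]) = {n0, n1, n4, n5, n6, n7}, so the formula holds at n7.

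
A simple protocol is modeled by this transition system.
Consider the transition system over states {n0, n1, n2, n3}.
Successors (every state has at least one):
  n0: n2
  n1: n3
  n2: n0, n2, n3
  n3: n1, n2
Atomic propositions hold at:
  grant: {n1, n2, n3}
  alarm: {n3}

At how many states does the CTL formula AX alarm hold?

Sat(AX alarm) = {s : every successor in {n3}} = {n1}
|Sat(AX alarm)| = |{n1}| = 1.

1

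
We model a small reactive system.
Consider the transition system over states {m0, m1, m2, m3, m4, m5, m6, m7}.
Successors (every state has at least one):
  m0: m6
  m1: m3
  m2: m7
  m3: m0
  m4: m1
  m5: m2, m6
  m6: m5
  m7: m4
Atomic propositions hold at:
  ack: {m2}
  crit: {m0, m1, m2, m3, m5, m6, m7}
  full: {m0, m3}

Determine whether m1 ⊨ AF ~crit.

Sat(~crit) = {m4}
AF ~crit: least fixpoint, start Z0 = {m4}, add states with every successor in Z. Z1 = {m4, m7}; Z2 = {m2, m4, m7}; fixed.
Sat(AF ~crit) = {m2, m4, m7}
m1 ∉ Sat(AF ~crit) = {m2, m4, m7}, so the formula does not hold at m1.

No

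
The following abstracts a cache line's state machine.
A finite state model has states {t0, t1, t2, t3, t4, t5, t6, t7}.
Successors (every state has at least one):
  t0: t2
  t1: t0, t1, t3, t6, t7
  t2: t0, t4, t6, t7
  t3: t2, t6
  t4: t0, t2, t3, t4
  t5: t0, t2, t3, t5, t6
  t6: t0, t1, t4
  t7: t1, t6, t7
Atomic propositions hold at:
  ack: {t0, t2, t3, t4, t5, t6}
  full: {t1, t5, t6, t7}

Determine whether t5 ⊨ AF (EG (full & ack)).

Yes

Sat(full & ack) = {t5, t6}
EG (full & ack): greatest fixpoint, start Z0 = {t5, t6}, keep only states in Sat with some successor in Z. Z1 = {t5}; fixed.
Sat(EG (full & ack)) = {t5}
AF (EG (full & ack)): least fixpoint, start Z0 = {t5}, add states with every successor in Z. Already a fixed point.
Sat(AF (EG (full & ack))) = {t5}
t5 ∈ Sat(AF (EG (full & ack))) = {t5}, so the formula holds at t5.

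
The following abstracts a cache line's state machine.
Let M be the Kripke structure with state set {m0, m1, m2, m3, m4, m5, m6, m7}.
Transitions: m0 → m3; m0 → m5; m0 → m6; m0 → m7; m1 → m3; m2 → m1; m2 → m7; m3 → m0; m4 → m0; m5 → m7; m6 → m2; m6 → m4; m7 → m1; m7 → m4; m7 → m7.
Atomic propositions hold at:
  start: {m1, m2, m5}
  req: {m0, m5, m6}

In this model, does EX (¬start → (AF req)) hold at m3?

Yes

Sat(¬start) = {m0, m3, m4, m6, m7}
AF req: least fixpoint, start Z0 = {m0, m5, m6}, add states with every successor in Z. Z1 = {m0, m3, m4, m5, m6}; Z2 = {m0, m1, m3, m4, m5, m6}; fixed.
Sat(AF req) = {m0, m1, m3, m4, m5, m6}
Sat(¬start → (AF req)) = {m0, m1, m2, m3, m4, m5, m6}
Sat(EX (¬start → (AF req))) = {s : some successor in {m0, m1, m2, m3, m4, m5, m6}} = {m0, m1, m2, m3, m4, m6, m7}
m3 ∈ Sat(EX (¬start → (AF req))) = {m0, m1, m2, m3, m4, m6, m7}, so the formula holds at m3.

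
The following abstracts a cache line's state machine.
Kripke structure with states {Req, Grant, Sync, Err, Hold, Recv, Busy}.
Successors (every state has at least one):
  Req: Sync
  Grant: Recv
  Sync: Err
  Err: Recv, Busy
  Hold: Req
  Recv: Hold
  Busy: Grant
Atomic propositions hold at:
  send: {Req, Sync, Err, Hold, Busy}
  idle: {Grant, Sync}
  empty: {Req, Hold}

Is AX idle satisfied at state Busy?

Sat(AX idle) = {s : every successor in {Grant, Sync}} = {Req, Busy}
Busy ∈ Sat(AX idle) = {Req, Busy}, so the formula holds at Busy.

Yes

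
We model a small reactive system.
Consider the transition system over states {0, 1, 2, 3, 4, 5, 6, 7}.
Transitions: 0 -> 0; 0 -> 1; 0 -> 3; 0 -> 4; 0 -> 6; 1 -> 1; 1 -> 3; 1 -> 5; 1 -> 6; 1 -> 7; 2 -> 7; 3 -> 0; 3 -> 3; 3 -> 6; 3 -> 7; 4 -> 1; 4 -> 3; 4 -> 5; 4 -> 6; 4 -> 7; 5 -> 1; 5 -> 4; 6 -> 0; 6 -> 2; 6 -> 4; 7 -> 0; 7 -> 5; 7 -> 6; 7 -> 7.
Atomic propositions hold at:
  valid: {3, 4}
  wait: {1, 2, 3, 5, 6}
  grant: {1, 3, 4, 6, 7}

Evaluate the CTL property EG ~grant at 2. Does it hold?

Sat(~grant) = {0, 2, 5}
EG ~grant: greatest fixpoint, start Z0 = {0, 2, 5}, keep only states in Sat with some successor in Z. Z1 = {0}; fixed.
Sat(EG ~grant) = {0}
2 ∉ Sat(EG ~grant) = {0}, so the formula does not hold at 2.

No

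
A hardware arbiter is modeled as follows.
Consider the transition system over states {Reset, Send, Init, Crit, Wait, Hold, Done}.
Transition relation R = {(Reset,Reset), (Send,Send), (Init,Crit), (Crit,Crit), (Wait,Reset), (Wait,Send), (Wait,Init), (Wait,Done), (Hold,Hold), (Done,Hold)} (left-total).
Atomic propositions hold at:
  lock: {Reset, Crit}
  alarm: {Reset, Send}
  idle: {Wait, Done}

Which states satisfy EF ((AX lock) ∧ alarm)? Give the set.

{Reset, Wait}

Sat(AX lock) = {s : every successor in {Reset, Crit}} = {Reset, Init, Crit}
Sat((AX lock) ∧ alarm) = {Reset}
EF ((AX lock) ∧ alarm): least fixpoint, start Z0 = {Reset}, add states with some successor in Z. Z1 = {Reset, Wait}; fixed.
Sat(EF ((AX lock) ∧ alarm)) = {Reset, Wait}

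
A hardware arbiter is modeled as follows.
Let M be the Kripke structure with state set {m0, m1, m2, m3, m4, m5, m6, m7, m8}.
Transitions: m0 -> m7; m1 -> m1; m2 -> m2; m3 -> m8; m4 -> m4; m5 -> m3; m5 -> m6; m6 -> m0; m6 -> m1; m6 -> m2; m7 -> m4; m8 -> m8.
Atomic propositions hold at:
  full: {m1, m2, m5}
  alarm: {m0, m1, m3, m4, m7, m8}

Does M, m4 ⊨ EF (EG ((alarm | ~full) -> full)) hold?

No

Sat(~full) = {m0, m3, m4, m6, m7, m8}
Sat(alarm | ~full) = {m0, m1, m3, m4, m6, m7, m8}
Sat((alarm | ~full) -> full) = {m1, m2, m5}
EG ((alarm | ~full) -> full): greatest fixpoint, start Z0 = {m1, m2, m5}, keep only states in Sat with some successor in Z. Z1 = {m1, m2}; fixed.
Sat(EG ((alarm | ~full) -> full)) = {m1, m2}
EF (EG ((alarm | ~full) -> full)): least fixpoint, start Z0 = {m1, m2}, add states with some successor in Z. Z1 = {m1, m2, m6}; Z2 = {m1, m2, m5, m6}; fixed.
Sat(EF (EG ((alarm | ~full) -> full))) = {m1, m2, m5, m6}
m4 ∉ Sat(EF (EG ((alarm | ~full) -> full))) = {m1, m2, m5, m6}, so the formula does not hold at m4.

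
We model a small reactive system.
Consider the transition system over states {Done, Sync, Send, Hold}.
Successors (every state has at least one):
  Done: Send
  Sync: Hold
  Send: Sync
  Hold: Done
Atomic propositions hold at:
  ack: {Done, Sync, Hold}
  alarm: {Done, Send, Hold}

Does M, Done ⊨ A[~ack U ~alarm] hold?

No

Sat(~ack) = {Send}
Sat(~alarm) = {Sync}
A[~ack U ~alarm]: least fixpoint, start Z0 = Sat(~alarm) = {Sync}, add states in Sat(~ack) with every successor in Z. Z1 = {Sync, Send}; fixed.
Sat(A[~ack U ~alarm]) = {Sync, Send}
Done ∉ Sat(A[~ack U ~alarm]) = {Sync, Send}, so the formula does not hold at Done.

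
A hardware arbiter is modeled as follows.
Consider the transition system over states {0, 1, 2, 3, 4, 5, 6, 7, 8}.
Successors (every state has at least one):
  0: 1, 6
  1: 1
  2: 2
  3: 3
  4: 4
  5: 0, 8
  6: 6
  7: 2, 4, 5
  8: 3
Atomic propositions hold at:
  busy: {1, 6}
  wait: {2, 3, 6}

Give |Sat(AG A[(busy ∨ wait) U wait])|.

3

Sat(busy ∨ wait) = {1, 2, 3, 6}
A[(busy ∨ wait) U wait]: least fixpoint, start Z0 = Sat(wait) = {2, 3, 6}, add states in Sat(busy ∨ wait) with every successor in Z. Already a fixed point.
Sat(A[(busy ∨ wait) U wait]) = {2, 3, 6}
AG A[(busy ∨ wait) U wait]: greatest fixpoint, start Z0 = {2, 3, 6}, keep only states in Sat with every successor in Z. Already a fixed point.
Sat(AG A[(busy ∨ wait) U wait]) = {2, 3, 6}
|Sat(AG A[(busy ∨ wait) U wait])| = |{2, 3, 6}| = 3.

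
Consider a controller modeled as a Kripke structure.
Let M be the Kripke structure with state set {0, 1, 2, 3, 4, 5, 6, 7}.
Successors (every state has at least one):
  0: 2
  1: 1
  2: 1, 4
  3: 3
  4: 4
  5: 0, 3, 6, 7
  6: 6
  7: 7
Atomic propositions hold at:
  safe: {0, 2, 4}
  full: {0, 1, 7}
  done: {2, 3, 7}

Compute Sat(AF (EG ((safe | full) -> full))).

Sat(safe | full) = {0, 1, 2, 4, 7}
Sat((safe | full) -> full) = {0, 1, 3, 5, 6, 7}
EG ((safe | full) -> full): greatest fixpoint, start Z0 = {0, 1, 3, 5, 6, 7}, keep only states in Sat with some successor in Z. Z1 = {1, 3, 5, 6, 7}; fixed.
Sat(EG ((safe | full) -> full)) = {1, 3, 5, 6, 7}
AF (EG ((safe | full) -> full)): least fixpoint, start Z0 = {1, 3, 5, 6, 7}, add states with every successor in Z. Already a fixed point.
Sat(AF (EG ((safe | full) -> full))) = {1, 3, 5, 6, 7}

{1, 3, 5, 6, 7}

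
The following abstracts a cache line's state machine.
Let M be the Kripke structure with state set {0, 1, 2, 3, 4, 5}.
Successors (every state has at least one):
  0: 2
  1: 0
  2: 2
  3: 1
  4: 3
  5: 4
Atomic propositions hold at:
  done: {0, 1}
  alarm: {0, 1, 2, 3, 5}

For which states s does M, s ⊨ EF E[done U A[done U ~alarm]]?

Sat(~alarm) = {4}
A[done U ~alarm]: least fixpoint, start Z0 = Sat(~alarm) = {4}, add states in Sat(done) with every successor in Z. Already a fixed point.
Sat(A[done U ~alarm]) = {4}
E[done U A[done U ~alarm]]: least fixpoint, start Z0 = Sat(A[done U ~alarm]) = {4}, add states in Sat(done) with some successor in Z. Already a fixed point.
Sat(E[done U A[done U ~alarm]]) = {4}
EF E[done U A[done U ~alarm]]: least fixpoint, start Z0 = {4}, add states with some successor in Z. Z1 = {4, 5}; fixed.
Sat(EF E[done U A[done U ~alarm]]) = {4, 5}

{4, 5}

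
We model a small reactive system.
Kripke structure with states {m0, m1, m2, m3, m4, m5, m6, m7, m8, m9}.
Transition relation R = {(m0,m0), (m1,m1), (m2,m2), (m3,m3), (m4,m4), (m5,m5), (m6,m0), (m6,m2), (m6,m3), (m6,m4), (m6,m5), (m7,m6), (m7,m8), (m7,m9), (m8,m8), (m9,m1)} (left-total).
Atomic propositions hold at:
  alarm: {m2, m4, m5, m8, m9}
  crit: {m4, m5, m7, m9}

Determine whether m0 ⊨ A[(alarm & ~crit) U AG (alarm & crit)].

Sat(~crit) = {m0, m1, m2, m3, m6, m8}
Sat(alarm & ~crit) = {m2, m8}
Sat(alarm & crit) = {m4, m5, m9}
AG (alarm & crit): greatest fixpoint, start Z0 = {m4, m5, m9}, keep only states in Sat with every successor in Z. Z1 = {m4, m5}; fixed.
Sat(AG (alarm & crit)) = {m4, m5}
A[(alarm & ~crit) U AG (alarm & crit)]: least fixpoint, start Z0 = Sat(AG (alarm & crit)) = {m4, m5}, add states in Sat(alarm & ~crit) with every successor in Z. Already a fixed point.
Sat(A[(alarm & ~crit) U AG (alarm & crit)]) = {m4, m5}
m0 ∉ Sat(A[(alarm & ~crit) U AG (alarm & crit)]) = {m4, m5}, so the formula does not hold at m0.

No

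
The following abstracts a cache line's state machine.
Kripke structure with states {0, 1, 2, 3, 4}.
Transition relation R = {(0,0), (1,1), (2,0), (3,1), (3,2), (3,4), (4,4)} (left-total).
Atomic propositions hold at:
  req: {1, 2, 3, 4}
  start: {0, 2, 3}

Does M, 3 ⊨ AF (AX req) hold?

Yes

Sat(AX req) = {s : every successor in {1, 2, 3, 4}} = {1, 3, 4}
AF (AX req): least fixpoint, start Z0 = {1, 3, 4}, add states with every successor in Z. Already a fixed point.
Sat(AF (AX req)) = {1, 3, 4}
3 ∈ Sat(AF (AX req)) = {1, 3, 4}, so the formula holds at 3.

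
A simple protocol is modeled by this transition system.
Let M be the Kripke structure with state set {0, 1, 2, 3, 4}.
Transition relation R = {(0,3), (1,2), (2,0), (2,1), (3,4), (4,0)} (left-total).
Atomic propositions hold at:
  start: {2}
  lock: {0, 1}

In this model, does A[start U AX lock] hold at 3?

No

Sat(AX lock) = {s : every successor in {0, 1}} = {2, 4}
A[start U AX lock]: least fixpoint, start Z0 = Sat(AX lock) = {2, 4}, add states in Sat(start) with every successor in Z. Already a fixed point.
Sat(A[start U AX lock]) = {2, 4}
3 ∉ Sat(A[start U AX lock]) = {2, 4}, so the formula does not hold at 3.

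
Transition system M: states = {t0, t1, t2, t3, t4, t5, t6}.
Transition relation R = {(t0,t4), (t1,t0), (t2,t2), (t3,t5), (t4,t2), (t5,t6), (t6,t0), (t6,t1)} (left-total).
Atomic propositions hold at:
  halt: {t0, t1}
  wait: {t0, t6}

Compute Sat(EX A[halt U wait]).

{t1, t5, t6}

A[halt U wait]: least fixpoint, start Z0 = Sat(wait) = {t0, t6}, add states in Sat(halt) with every successor in Z. Z1 = {t0, t1, t6}; fixed.
Sat(A[halt U wait]) = {t0, t1, t6}
Sat(EX A[halt U wait]) = {s : some successor in {t0, t1, t6}} = {t1, t5, t6}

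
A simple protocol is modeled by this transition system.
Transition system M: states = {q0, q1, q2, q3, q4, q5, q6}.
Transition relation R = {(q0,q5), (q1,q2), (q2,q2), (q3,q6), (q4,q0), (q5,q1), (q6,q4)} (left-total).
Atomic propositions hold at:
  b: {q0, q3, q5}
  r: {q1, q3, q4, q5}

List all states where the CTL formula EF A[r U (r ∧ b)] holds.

Sat(r ∧ b) = {q3, q5}
A[r U (r ∧ b)]: least fixpoint, start Z0 = Sat((r ∧ b)) = {q3, q5}, add states in Sat(r) with every successor in Z. Already a fixed point.
Sat(A[r U (r ∧ b)]) = {q3, q5}
EF A[r U (r ∧ b)]: least fixpoint, start Z0 = {q3, q5}, add states with some successor in Z. Z1 = {q0, q3, q5}; Z2 = {q0, q3, q4, q5}; Z3 = {q0, q3, q4, q5, q6}; fixed.
Sat(EF A[r U (r ∧ b)]) = {q0, q3, q4, q5, q6}

{q0, q3, q4, q5, q6}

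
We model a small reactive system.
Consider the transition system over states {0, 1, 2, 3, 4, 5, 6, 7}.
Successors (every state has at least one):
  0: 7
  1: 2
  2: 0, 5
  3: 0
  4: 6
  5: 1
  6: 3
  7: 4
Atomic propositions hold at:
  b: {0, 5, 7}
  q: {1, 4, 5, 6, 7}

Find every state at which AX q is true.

{0, 4, 5, 7}

Sat(AX q) = {s : every successor in {1, 4, 5, 6, 7}} = {0, 4, 5, 7}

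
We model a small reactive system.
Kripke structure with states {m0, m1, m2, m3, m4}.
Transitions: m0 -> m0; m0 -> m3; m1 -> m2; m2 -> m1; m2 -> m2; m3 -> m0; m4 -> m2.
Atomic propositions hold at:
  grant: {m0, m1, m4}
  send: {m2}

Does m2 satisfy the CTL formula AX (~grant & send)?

Sat(~grant) = {m2, m3}
Sat(~grant & send) = {m2}
Sat(AX (~grant & send)) = {s : every successor in {m2}} = {m1, m4}
m2 ∉ Sat(AX (~grant & send)) = {m1, m4}, so the formula does not hold at m2.

No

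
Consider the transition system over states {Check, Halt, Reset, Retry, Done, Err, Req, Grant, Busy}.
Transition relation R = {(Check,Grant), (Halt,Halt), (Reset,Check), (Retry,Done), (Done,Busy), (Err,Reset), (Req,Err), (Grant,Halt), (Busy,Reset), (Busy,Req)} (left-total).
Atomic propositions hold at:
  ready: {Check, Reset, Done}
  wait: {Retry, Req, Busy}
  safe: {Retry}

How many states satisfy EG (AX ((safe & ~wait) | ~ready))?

3

Sat(~wait) = {Check, Halt, Reset, Done, Err, Grant}
Sat(safe & ~wait) = ∅
Sat(~ready) = {Halt, Retry, Err, Req, Grant, Busy}
Sat((safe & ~wait) | ~ready) = {Halt, Retry, Err, Req, Grant, Busy}
Sat(AX ((safe & ~wait) | ~ready)) = {s : every successor in {Halt, Retry, Err, Req, Grant, Busy}} = {Check, Halt, Done, Req, Grant}
EG (AX ((safe & ~wait) | ~ready)): greatest fixpoint, start Z0 = {Check, Halt, Done, Req, Grant}, keep only states in Sat with some successor in Z. Z1 = {Check, Halt, Grant}; fixed.
Sat(EG (AX ((safe & ~wait) | ~ready))) = {Check, Halt, Grant}
|Sat(EG (AX ((safe & ~wait) | ~ready)))| = |{Check, Halt, Grant}| = 3.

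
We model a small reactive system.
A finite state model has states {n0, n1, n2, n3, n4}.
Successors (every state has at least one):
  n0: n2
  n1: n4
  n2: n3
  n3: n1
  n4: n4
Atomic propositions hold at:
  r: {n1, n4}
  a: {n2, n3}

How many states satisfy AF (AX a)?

Sat(AX a) = {s : every successor in {n2, n3}} = {n0, n2}
AF (AX a): least fixpoint, start Z0 = {n0, n2}, add states with every successor in Z. Already a fixed point.
Sat(AF (AX a)) = {n0, n2}
|Sat(AF (AX a))| = |{n0, n2}| = 2.

2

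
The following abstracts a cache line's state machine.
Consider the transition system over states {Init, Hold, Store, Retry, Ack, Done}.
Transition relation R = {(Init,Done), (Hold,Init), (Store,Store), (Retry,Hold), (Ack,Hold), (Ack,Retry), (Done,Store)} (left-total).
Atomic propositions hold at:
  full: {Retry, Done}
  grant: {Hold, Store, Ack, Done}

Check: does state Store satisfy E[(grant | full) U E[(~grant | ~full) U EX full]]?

Sat(grant | full) = {Hold, Store, Retry, Ack, Done}
Sat(~grant) = {Init, Retry}
Sat(~full) = {Init, Hold, Store, Ack}
Sat(~grant | ~full) = {Init, Hold, Store, Retry, Ack}
Sat(EX full) = {s : some successor in {Retry, Done}} = {Init, Ack}
E[(~grant | ~full) U EX full]: least fixpoint, start Z0 = Sat(EX full) = {Init, Ack}, add states in Sat(~grant | ~full) with some successor in Z. Z1 = {Init, Hold, Ack}; Z2 = {Init, Hold, Retry, Ack}; fixed.
Sat(E[(~grant | ~full) U EX full]) = {Init, Hold, Retry, Ack}
E[(grant | full) U E[(~grant | ~full) U EX full]]: least fixpoint, start Z0 = Sat(E[(~grant | ~full) U EX full]) = {Init, Hold, Retry, Ack}, add states in Sat(grant | full) with some successor in Z. Already a fixed point.
Sat(E[(grant | full) U E[(~grant | ~full) U EX full]]) = {Init, Hold, Retry, Ack}
Store ∉ Sat(E[(grant | full) U E[(~grant | ~full) U EX full]]) = {Init, Hold, Retry, Ack}, so the formula does not hold at Store.

No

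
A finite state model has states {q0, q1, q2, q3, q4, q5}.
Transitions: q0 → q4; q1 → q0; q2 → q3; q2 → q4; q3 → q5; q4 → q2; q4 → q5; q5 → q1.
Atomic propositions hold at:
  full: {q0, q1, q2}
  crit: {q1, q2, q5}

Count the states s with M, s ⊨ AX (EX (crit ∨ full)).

Sat(crit ∨ full) = {q0, q1, q2, q5}
Sat(EX (crit ∨ full)) = {s : some successor in {q0, q1, q2, q5}} = {q1, q3, q4, q5}
Sat(AX (EX (crit ∨ full))) = {s : every successor in {q1, q3, q4, q5}} = {q0, q2, q3, q5}
|Sat(AX (EX (crit ∨ full)))| = |{q0, q2, q3, q5}| = 4.

4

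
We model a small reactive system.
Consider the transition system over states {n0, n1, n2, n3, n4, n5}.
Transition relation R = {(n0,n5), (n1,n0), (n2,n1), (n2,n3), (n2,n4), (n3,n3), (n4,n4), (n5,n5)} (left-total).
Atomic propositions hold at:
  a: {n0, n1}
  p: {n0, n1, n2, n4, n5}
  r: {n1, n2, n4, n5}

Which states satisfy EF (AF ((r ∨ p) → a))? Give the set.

Sat(r ∨ p) = {n0, n1, n2, n4, n5}
Sat((r ∨ p) → a) = {n0, n1, n3}
AF ((r ∨ p) → a): least fixpoint, start Z0 = {n0, n1, n3}, add states with every successor in Z. Already a fixed point.
Sat(AF ((r ∨ p) → a)) = {n0, n1, n3}
EF (AF ((r ∨ p) → a)): least fixpoint, start Z0 = {n0, n1, n3}, add states with some successor in Z. Z1 = {n0, n1, n2, n3}; fixed.
Sat(EF (AF ((r ∨ p) → a))) = {n0, n1, n2, n3}

{n0, n1, n2, n3}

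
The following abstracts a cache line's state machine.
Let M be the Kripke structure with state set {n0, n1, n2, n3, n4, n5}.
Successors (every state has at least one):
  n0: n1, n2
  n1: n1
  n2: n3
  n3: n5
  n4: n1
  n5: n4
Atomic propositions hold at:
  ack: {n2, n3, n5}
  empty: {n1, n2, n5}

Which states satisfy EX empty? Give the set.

{n0, n1, n3, n4}

Sat(EX empty) = {s : some successor in {n1, n2, n5}} = {n0, n1, n3, n4}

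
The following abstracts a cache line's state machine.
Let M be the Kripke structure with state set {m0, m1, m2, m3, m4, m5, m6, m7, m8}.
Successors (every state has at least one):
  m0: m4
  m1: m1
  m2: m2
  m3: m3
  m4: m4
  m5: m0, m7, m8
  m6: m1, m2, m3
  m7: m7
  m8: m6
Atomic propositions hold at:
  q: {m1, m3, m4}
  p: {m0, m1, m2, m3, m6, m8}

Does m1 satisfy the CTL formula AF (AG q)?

AG q: greatest fixpoint, start Z0 = {m1, m3, m4}, keep only states in Sat with every successor in Z. Already a fixed point.
Sat(AG q) = {m1, m3, m4}
AF (AG q): least fixpoint, start Z0 = {m1, m3, m4}, add states with every successor in Z. Z1 = {m0, m1, m3, m4}; fixed.
Sat(AF (AG q)) = {m0, m1, m3, m4}
m1 ∈ Sat(AF (AG q)) = {m0, m1, m3, m4}, so the formula holds at m1.

Yes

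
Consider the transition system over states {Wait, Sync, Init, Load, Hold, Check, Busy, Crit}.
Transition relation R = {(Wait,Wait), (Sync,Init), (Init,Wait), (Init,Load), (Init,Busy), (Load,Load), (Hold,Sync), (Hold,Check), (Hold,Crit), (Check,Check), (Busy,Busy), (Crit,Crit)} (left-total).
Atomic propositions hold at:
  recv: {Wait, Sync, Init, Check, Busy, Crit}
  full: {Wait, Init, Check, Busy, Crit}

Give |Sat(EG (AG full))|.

4

AG full: greatest fixpoint, start Z0 = {Wait, Init, Check, Busy, Crit}, keep only states in Sat with every successor in Z. Z1 = {Wait, Check, Busy, Crit}; fixed.
Sat(AG full) = {Wait, Check, Busy, Crit}
EG (AG full): greatest fixpoint, start Z0 = {Wait, Check, Busy, Crit}, keep only states in Sat with some successor in Z. Already a fixed point.
Sat(EG (AG full)) = {Wait, Check, Busy, Crit}
|Sat(EG (AG full))| = |{Wait, Check, Busy, Crit}| = 4.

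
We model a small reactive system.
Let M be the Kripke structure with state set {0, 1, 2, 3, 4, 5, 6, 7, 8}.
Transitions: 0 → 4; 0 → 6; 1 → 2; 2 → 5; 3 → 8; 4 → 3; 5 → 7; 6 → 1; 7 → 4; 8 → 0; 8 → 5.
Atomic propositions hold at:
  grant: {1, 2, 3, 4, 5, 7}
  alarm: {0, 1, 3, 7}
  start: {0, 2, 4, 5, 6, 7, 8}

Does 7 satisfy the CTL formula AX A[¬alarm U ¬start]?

Yes

Sat(¬alarm) = {2, 4, 5, 6, 8}
Sat(¬start) = {1, 3}
A[¬alarm U ¬start]: least fixpoint, start Z0 = Sat(¬start) = {1, 3}, add states in Sat(¬alarm) with every successor in Z. Z1 = {1, 3, 4, 6}; fixed.
Sat(A[¬alarm U ¬start]) = {1, 3, 4, 6}
Sat(AX A[¬alarm U ¬start]) = {s : every successor in {1, 3, 4, 6}} = {0, 4, 6, 7}
7 ∈ Sat(AX A[¬alarm U ¬start]) = {0, 4, 6, 7}, so the formula holds at 7.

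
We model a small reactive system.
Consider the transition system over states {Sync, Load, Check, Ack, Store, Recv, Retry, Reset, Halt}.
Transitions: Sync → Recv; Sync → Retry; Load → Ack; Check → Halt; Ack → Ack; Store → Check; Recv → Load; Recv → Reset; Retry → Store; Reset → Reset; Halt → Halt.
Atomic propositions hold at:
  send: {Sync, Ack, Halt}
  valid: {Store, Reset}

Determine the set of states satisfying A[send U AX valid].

Sat(AX valid) = {s : every successor in {Store, Reset}} = {Retry, Reset}
A[send U AX valid]: least fixpoint, start Z0 = Sat(AX valid) = {Retry, Reset}, add states in Sat(send) with every successor in Z. Already a fixed point.
Sat(A[send U AX valid]) = {Retry, Reset}

{Retry, Reset}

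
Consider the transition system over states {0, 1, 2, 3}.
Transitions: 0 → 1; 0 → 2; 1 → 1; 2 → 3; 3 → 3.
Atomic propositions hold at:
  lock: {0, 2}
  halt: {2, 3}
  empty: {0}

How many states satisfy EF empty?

EF empty: least fixpoint, start Z0 = {0}, add states with some successor in Z. Already a fixed point.
Sat(EF empty) = {0}
|Sat(EF empty)| = |{0}| = 1.

1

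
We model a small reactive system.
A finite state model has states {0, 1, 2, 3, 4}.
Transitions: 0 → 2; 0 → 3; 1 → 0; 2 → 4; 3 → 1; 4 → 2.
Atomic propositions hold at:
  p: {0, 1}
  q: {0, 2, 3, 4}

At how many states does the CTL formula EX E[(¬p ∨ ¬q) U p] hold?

3

Sat(¬p) = {2, 3, 4}
Sat(¬q) = {1}
Sat(¬p ∨ ¬q) = {1, 2, 3, 4}
E[(¬p ∨ ¬q) U p]: least fixpoint, start Z0 = Sat(p) = {0, 1}, add states in Sat(¬p ∨ ¬q) with some successor in Z. Z1 = {0, 1, 3}; fixed.
Sat(E[(¬p ∨ ¬q) U p]) = {0, 1, 3}
Sat(EX E[(¬p ∨ ¬q) U p]) = {s : some successor in {0, 1, 3}} = {0, 1, 3}
|Sat(EX E[(¬p ∨ ¬q) U p])| = |{0, 1, 3}| = 3.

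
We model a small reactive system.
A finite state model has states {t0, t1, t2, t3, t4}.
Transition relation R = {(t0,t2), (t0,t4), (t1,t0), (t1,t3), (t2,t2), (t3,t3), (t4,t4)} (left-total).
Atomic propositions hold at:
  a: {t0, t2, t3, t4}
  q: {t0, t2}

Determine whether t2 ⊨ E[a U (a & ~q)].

No

Sat(~q) = {t1, t3, t4}
Sat(a & ~q) = {t3, t4}
E[a U (a & ~q)]: least fixpoint, start Z0 = Sat((a & ~q)) = {t3, t4}, add states in Sat(a) with some successor in Z. Z1 = {t0, t3, t4}; fixed.
Sat(E[a U (a & ~q)]) = {t0, t3, t4}
t2 ∉ Sat(E[a U (a & ~q)]) = {t0, t3, t4}, so the formula does not hold at t2.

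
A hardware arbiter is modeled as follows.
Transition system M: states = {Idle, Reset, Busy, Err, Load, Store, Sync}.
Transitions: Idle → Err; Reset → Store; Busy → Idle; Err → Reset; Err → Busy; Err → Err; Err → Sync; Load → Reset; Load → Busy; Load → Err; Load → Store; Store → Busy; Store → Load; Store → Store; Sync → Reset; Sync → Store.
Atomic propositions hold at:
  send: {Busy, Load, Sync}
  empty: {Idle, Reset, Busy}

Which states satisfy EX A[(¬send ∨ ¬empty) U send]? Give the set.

Sat(¬send) = {Idle, Reset, Err, Store}
Sat(¬empty) = {Err, Load, Store, Sync}
Sat(¬send ∨ ¬empty) = {Idle, Reset, Err, Load, Store, Sync}
A[(¬send ∨ ¬empty) U send]: least fixpoint, start Z0 = Sat(send) = {Busy, Load, Sync}, add states in Sat(¬send ∨ ¬empty) with every successor in Z. Already a fixed point.
Sat(A[(¬send ∨ ¬empty) U send]) = {Busy, Load, Sync}
Sat(EX A[(¬send ∨ ¬empty) U send]) = {s : some successor in {Busy, Load, Sync}} = {Err, Load, Store}

{Err, Load, Store}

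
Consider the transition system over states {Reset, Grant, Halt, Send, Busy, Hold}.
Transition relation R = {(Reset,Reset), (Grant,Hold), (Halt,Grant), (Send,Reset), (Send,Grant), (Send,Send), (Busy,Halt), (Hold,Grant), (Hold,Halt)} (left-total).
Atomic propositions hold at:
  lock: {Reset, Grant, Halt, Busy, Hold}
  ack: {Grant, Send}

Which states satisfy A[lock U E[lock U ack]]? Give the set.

{Grant, Halt, Send, Busy, Hold}

E[lock U ack]: least fixpoint, start Z0 = Sat(ack) = {Grant, Send}, add states in Sat(lock) with some successor in Z. Z1 = {Grant, Halt, Send, Hold}; Z2 = {Grant, Halt, Send, Busy, Hold}; fixed.
Sat(E[lock U ack]) = {Grant, Halt, Send, Busy, Hold}
A[lock U E[lock U ack]]: least fixpoint, start Z0 = Sat(E[lock U ack]) = {Grant, Halt, Send, Busy, Hold}, add states in Sat(lock) with every successor in Z. Already a fixed point.
Sat(A[lock U E[lock U ack]]) = {Grant, Halt, Send, Busy, Hold}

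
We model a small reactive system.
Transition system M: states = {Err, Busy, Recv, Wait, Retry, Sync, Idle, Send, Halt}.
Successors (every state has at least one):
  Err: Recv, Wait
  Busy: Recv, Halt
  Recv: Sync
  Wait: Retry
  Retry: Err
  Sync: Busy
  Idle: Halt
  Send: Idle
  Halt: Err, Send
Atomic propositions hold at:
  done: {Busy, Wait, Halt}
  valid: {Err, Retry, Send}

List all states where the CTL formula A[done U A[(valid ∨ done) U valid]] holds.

Sat(valid ∨ done) = {Err, Busy, Wait, Retry, Send, Halt}
A[(valid ∨ done) U valid]: least fixpoint, start Z0 = Sat(valid) = {Err, Retry, Send}, add states in Sat(valid ∨ done) with every successor in Z. Z1 = {Err, Wait, Retry, Send, Halt}; fixed.
Sat(A[(valid ∨ done) U valid]) = {Err, Wait, Retry, Send, Halt}
A[done U A[(valid ∨ done) U valid]]: least fixpoint, start Z0 = Sat(A[(valid ∨ done) U valid]) = {Err, Wait, Retry, Send, Halt}, add states in Sat(done) with every successor in Z. Already a fixed point.
Sat(A[done U A[(valid ∨ done) U valid]]) = {Err, Wait, Retry, Send, Halt}

{Err, Wait, Retry, Send, Halt}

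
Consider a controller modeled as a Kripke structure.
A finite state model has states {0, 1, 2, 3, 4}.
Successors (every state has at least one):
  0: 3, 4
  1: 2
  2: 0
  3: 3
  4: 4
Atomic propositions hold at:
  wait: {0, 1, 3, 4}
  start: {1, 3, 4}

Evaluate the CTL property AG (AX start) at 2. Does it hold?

Sat(AX start) = {s : every successor in {1, 3, 4}} = {0, 3, 4}
AG (AX start): greatest fixpoint, start Z0 = {0, 3, 4}, keep only states in Sat with every successor in Z. Already a fixed point.
Sat(AG (AX start)) = {0, 3, 4}
2 ∉ Sat(AG (AX start)) = {0, 3, 4}, so the formula does not hold at 2.

No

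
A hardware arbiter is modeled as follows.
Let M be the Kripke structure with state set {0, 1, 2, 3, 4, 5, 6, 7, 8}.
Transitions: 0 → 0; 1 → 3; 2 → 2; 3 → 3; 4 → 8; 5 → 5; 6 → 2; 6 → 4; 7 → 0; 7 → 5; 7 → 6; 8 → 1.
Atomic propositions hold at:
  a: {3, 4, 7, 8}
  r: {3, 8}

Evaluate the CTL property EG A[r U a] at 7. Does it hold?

A[r U a]: least fixpoint, start Z0 = Sat(a) = {3, 4, 7, 8}, add states in Sat(r) with every successor in Z. Already a fixed point.
Sat(A[r U a]) = {3, 4, 7, 8}
EG A[r U a]: greatest fixpoint, start Z0 = {3, 4, 7, 8}, keep only states in Sat with some successor in Z. Z1 = {3, 4}; Z2 = {3}; fixed.
Sat(EG A[r U a]) = {3}
7 ∉ Sat(EG A[r U a]) = {3}, so the formula does not hold at 7.

No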